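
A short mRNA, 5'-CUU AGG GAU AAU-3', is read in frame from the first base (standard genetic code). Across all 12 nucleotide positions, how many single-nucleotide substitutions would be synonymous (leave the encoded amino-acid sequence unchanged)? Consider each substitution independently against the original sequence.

7

Codon 1 (CUU, Leu): 3 synonymous substitutions.
Codon 2 (AGG, Arg): 2 synonymous substitutions.
Codon 3 (GAU, Asp): 1 synonymous substitution.
Codon 4 (AAU, Asn): 1 synonymous substitution.
Total: 3 + 2 + 1 + 1 = 7.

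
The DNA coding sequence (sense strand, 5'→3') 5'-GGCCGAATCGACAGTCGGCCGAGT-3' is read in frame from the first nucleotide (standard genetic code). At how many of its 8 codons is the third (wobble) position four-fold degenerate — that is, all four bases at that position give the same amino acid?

4

Codon 1 GGC (Gly): third position 4-fold.
Codon 2 CGA (Arg): third position 4-fold.
Codon 3 ATC (Ile): third position 3-fold.
Codon 4 GAC (Asp): third position 2-fold.
Codon 5 AGT (Ser): third position 2-fold.
Codon 6 CGG (Arg): third position 4-fold.
Codon 7 CCG (Pro): third position 4-fold.
Codon 8 AGT (Ser): third position 2-fold.
Four-fold degenerate third positions: 4.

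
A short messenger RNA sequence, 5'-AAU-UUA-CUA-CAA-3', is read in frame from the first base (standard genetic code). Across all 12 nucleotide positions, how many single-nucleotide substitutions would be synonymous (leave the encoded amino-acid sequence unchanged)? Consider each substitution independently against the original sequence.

8

Codon 1 (AAU, Asn): 1 synonymous substitution.
Codon 2 (UUA, Leu): 2 synonymous substitutions.
Codon 3 (CUA, Leu): 4 synonymous substitutions.
Codon 4 (CAA, Gln): 1 synonymous substitution.
Total: 1 + 2 + 4 + 1 = 8.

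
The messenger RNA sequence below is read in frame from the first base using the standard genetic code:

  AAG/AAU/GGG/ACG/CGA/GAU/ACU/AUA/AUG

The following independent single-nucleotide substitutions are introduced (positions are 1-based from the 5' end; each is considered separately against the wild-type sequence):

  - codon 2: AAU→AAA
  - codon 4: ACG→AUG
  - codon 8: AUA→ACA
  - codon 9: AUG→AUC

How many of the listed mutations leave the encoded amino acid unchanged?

Codon 2: AAU (Asn) → AAA (Lys) — missense.
Codon 4: ACG (Thr) → AUG (Met) — missense.
Codon 8: AUA (Ile) → ACA (Thr) — missense.
Codon 9: AUG (Met) → AUC (Ile) — missense.
Synonymous: 0 of 4.

0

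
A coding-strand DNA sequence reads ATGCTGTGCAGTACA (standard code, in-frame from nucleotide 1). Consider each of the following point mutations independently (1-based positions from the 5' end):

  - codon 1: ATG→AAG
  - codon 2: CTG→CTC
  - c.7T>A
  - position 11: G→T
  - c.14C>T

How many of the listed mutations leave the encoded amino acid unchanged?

1

Codon 1: ATG (Met) → AAG (Lys) — missense.
Codon 2: CTG (Leu) → CTC (Leu) — synonymous.
Codon 3: TGC (Cys) → AGC (Ser) — missense.
Codon 4: AGT (Ser) → ATT (Ile) — missense.
Codon 5: ACA (Thr) → ATA (Ile) — missense.
Synonymous: 1 of 5.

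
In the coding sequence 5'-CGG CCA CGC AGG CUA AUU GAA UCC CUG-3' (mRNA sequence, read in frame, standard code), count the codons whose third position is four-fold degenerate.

Codon 1 CGG (Arg): third position 4-fold.
Codon 2 CCA (Pro): third position 4-fold.
Codon 3 CGC (Arg): third position 4-fold.
Codon 4 AGG (Arg): third position 2-fold.
Codon 5 CUA (Leu): third position 4-fold.
Codon 6 AUU (Ile): third position 3-fold.
Codon 7 GAA (Glu): third position 2-fold.
Codon 8 UCC (Ser): third position 4-fold.
Codon 9 CUG (Leu): third position 4-fold.
Four-fold degenerate third positions: 6.

6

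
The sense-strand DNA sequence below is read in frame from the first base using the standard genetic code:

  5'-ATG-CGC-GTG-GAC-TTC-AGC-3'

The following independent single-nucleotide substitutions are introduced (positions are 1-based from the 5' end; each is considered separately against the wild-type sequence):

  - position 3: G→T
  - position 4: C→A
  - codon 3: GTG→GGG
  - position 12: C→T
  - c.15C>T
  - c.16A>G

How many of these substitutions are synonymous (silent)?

Codon 1: ATG (Met) → ATT (Ile) — missense.
Codon 2: CGC (Arg) → AGC (Ser) — missense.
Codon 3: GTG (Val) → GGG (Gly) — missense.
Codon 4: GAC (Asp) → GAT (Asp) — synonymous.
Codon 5: TTC (Phe) → TTT (Phe) — synonymous.
Codon 6: AGC (Ser) → GGC (Gly) — missense.
Synonymous: 2 of 6.

2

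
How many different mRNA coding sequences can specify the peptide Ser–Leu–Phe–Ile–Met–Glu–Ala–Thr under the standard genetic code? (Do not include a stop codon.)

6912

Ser: 6 codons.
Leu: 6 codons.
Phe: 2 codons.
Ile: 3 codons.
Met: 1 codon.
Glu: 2 codons.
Ala: 4 codons.
Thr: 4 codons.
6 × 6 × 2 × 3 × 1 × 2 × 4 × 4 = 6912.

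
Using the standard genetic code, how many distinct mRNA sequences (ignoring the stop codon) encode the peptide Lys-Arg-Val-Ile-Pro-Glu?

1152

Lys: 2 codons.
Arg: 6 codons.
Val: 4 codons.
Ile: 3 codons.
Pro: 4 codons.
Glu: 2 codons.
2 × 6 × 4 × 3 × 4 × 2 = 1152.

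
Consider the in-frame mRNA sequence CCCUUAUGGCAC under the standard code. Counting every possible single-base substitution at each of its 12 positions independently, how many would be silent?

Codon 1 (CCC, Pro): 3 synonymous substitutions.
Codon 2 (UUA, Leu): 2 synonymous substitutions.
Codon 3 (UGG, Trp): 0 synonymous substitutions.
Codon 4 (CAC, His): 1 synonymous substitution.
Total: 3 + 2 + 0 + 1 = 6.

6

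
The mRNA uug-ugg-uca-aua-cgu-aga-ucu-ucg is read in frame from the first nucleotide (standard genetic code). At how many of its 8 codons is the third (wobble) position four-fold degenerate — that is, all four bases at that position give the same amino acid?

4

Codon 1 UUG (Leu): third position 2-fold.
Codon 2 UGG (Trp): third position 1-fold.
Codon 3 UCA (Ser): third position 4-fold.
Codon 4 AUA (Ile): third position 3-fold.
Codon 5 CGU (Arg): third position 4-fold.
Codon 6 AGA (Arg): third position 2-fold.
Codon 7 UCU (Ser): third position 4-fold.
Codon 8 UCG (Ser): third position 4-fold.
Four-fold degenerate third positions: 4.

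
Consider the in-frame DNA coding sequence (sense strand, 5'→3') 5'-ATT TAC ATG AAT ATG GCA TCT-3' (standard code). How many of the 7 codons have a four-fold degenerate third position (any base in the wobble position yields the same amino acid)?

Codon 1 ATT (Ile): third position 3-fold.
Codon 2 TAC (Tyr): third position 2-fold.
Codon 3 ATG (Met): third position 1-fold.
Codon 4 AAT (Asn): third position 2-fold.
Codon 5 ATG (Met): third position 1-fold.
Codon 6 GCA (Ala): third position 4-fold.
Codon 7 TCT (Ser): third position 4-fold.
Four-fold degenerate third positions: 2.

2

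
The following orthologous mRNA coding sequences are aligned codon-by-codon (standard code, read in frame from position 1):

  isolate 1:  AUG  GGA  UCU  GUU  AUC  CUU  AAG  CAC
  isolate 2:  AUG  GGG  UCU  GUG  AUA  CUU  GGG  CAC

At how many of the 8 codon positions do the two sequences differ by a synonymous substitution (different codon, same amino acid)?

3

Codon 1: AUG Met / AUG Met — identical.
Codon 2: GGA Gly / GGG Gly — synonymous.
Codon 3: UCU Ser / UCU Ser — identical.
Codon 4: GUU Val / GUG Val — synonymous.
Codon 5: AUC Ile / AUA Ile — synonymous.
Codon 6: CUU Leu / CUU Leu — identical.
Codon 7: AAG Lys / GGG Gly — nonsynonymous.
Codon 8: CAC His / CAC His — identical.
Synonymous differences: 3.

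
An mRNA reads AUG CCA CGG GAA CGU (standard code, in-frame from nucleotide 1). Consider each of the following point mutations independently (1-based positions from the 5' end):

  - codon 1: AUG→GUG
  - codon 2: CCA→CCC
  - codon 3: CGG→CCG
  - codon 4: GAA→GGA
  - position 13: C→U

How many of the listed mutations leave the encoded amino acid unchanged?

Codon 1: AUG (Met) → GUG (Val) — missense.
Codon 2: CCA (Pro) → CCC (Pro) — synonymous.
Codon 3: CGG (Arg) → CCG (Pro) — missense.
Codon 4: GAA (Glu) → GGA (Gly) — missense.
Codon 5: CGU (Arg) → UGU (Cys) — missense.
Synonymous: 1 of 5.

1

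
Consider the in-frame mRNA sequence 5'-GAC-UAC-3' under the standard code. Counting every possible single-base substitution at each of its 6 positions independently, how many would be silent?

Codon 1 (GAC, Asp): 1 synonymous substitution.
Codon 2 (UAC, Tyr): 1 synonymous substitution.
Total: 1 + 1 = 2.

2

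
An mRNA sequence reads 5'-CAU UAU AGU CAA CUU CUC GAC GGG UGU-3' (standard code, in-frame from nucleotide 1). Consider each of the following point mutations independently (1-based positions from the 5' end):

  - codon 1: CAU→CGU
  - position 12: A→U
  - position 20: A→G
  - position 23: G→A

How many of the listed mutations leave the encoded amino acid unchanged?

0

Codon 1: CAU (His) → CGU (Arg) — missense.
Codon 4: CAA (Gln) → CAU (His) — missense.
Codon 7: GAC (Asp) → GGC (Gly) — missense.
Codon 8: GGG (Gly) → GAG (Glu) — missense.
Synonymous: 0 of 4.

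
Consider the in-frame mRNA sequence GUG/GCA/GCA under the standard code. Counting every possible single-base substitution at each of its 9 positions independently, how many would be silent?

Codon 1 (GUG, Val): 3 synonymous substitutions.
Codon 2 (GCA, Ala): 3 synonymous substitutions.
Codon 3 (GCA, Ala): 3 synonymous substitutions.
Total: 3 + 3 + 3 = 9.

9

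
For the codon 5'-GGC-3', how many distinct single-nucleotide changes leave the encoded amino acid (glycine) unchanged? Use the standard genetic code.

Position 1: none → 0 synonymous.
Position 2: none → 0 synonymous.
Position 3: GGT, GGA, GGG → 3 synonymous.
Total: 0 + 0 + 3 = 3.

3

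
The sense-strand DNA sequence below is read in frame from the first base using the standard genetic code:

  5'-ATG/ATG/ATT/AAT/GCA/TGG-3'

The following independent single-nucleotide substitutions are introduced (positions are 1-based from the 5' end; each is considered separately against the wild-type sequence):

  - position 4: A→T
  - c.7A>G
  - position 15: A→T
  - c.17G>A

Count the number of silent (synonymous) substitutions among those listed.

Codon 2: ATG (Met) → TTG (Leu) — missense.
Codon 3: ATT (Ile) → GTT (Val) — missense.
Codon 5: GCA (Ala) → GCT (Ala) — synonymous.
Codon 6: TGG (Trp) → TAG (Stop) — nonsense.
Synonymous: 1 of 4.

1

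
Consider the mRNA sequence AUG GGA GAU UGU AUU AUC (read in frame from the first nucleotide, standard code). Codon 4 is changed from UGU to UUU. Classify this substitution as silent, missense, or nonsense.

missense

Position 11 falls in codon 4: UGU → Cys.
After the substitution the codon is UUU → Phe.
Cys ≠ Phe, so this is a missense mutation.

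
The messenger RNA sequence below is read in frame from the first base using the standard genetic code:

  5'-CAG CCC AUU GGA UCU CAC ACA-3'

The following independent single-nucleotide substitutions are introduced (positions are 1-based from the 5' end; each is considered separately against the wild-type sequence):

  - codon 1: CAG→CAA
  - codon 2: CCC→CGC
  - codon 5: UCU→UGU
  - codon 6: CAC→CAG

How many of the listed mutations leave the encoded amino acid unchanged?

1

Codon 1: CAG (Gln) → CAA (Gln) — synonymous.
Codon 2: CCC (Pro) → CGC (Arg) — missense.
Codon 5: UCU (Ser) → UGU (Cys) — missense.
Codon 6: CAC (His) → CAG (Gln) — missense.
Synonymous: 1 of 4.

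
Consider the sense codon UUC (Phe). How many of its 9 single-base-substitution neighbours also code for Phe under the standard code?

1

Position 1: none → 0 synonymous.
Position 2: none → 0 synonymous.
Position 3: UUU → 1 synonymous.
Total: 0 + 0 + 1 = 1.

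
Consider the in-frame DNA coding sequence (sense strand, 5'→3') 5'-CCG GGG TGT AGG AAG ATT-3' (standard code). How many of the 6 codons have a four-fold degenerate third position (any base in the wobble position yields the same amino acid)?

Codon 1 CCG (Pro): third position 4-fold.
Codon 2 GGG (Gly): third position 4-fold.
Codon 3 TGT (Cys): third position 2-fold.
Codon 4 AGG (Arg): third position 2-fold.
Codon 5 AAG (Lys): third position 2-fold.
Codon 6 ATT (Ile): third position 3-fold.
Four-fold degenerate third positions: 2.

2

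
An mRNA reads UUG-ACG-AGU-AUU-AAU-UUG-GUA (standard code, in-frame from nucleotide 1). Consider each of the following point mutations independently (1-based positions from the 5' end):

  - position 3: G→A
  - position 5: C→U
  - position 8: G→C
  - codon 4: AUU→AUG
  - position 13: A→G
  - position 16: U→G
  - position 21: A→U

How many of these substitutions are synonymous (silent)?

Codon 1: UUG (Leu) → UUA (Leu) — synonymous.
Codon 2: ACG (Thr) → AUG (Met) — missense.
Codon 3: AGU (Ser) → ACU (Thr) — missense.
Codon 4: AUU (Ile) → AUG (Met) — missense.
Codon 5: AAU (Asn) → GAU (Asp) — missense.
Codon 6: UUG (Leu) → GUG (Val) — missense.
Codon 7: GUA (Val) → GUU (Val) — synonymous.
Synonymous: 2 of 7.

2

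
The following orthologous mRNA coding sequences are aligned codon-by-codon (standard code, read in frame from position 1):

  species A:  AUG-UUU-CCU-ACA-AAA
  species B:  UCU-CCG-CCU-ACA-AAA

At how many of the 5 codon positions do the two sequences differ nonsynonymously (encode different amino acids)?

Codon 1: AUG Met / UCU Ser — nonsynonymous.
Codon 2: UUU Phe / CCG Pro — nonsynonymous.
Codon 3: CCU Pro / CCU Pro — identical.
Codon 4: ACA Thr / ACA Thr — identical.
Codon 5: AAA Lys / AAA Lys — identical.
Nonsynonymous differences: 2.

2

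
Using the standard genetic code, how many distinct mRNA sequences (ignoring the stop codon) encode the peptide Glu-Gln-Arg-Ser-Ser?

864

Glu: 2 codons.
Gln: 2 codons.
Arg: 6 codons.
Ser: 6 codons.
Ser: 6 codons.
2 × 2 × 6 × 6 × 6 = 864.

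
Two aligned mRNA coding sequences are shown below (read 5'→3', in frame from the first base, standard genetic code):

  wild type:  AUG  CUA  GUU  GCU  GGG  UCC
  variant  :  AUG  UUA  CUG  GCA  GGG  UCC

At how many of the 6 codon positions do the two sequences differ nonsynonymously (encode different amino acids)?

Codon 1: AUG Met / AUG Met — identical.
Codon 2: CUA Leu / UUA Leu — synonymous.
Codon 3: GUU Val / CUG Leu — nonsynonymous.
Codon 4: GCU Ala / GCA Ala — synonymous.
Codon 5: GGG Gly / GGG Gly — identical.
Codon 6: UCC Ser / UCC Ser — identical.
Nonsynonymous differences: 1.

1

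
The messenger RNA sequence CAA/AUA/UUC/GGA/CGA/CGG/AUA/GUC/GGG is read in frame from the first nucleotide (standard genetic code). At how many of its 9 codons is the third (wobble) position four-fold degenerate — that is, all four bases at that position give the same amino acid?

5

Codon 1 CAA (Gln): third position 2-fold.
Codon 2 AUA (Ile): third position 3-fold.
Codon 3 UUC (Phe): third position 2-fold.
Codon 4 GGA (Gly): third position 4-fold.
Codon 5 CGA (Arg): third position 4-fold.
Codon 6 CGG (Arg): third position 4-fold.
Codon 7 AUA (Ile): third position 3-fold.
Codon 8 GUC (Val): third position 4-fold.
Codon 9 GGG (Gly): third position 4-fold.
Four-fold degenerate third positions: 5.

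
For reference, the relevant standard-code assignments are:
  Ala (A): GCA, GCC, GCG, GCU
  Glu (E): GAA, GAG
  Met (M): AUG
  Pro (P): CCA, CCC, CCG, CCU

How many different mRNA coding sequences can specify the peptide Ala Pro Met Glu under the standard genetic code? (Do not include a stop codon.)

32

Ala: 4 codons.
Pro: 4 codons.
Met: 1 codon.
Glu: 2 codons.
4 × 4 × 1 × 2 = 32.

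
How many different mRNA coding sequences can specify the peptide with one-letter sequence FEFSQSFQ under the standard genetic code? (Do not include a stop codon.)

Phe: 2 codons.
Glu: 2 codons.
Phe: 2 codons.
Ser: 6 codons.
Gln: 2 codons.
Ser: 6 codons.
Phe: 2 codons.
Gln: 2 codons.
2 × 2 × 2 × 6 × 2 × 6 × 2 × 2 = 2304.

2304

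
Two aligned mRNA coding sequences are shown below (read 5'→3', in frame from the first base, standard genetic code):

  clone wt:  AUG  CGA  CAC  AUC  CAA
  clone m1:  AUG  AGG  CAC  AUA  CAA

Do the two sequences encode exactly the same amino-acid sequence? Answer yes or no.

yes

Codon 1: AUG Met / AUG Met — identical.
Codon 2: CGA Arg / AGG Arg — synonymous.
Codon 3: CAC His / CAC His — identical.
Codon 4: AUC Ile / AUA Ile — synonymous.
Codon 5: CAA Gln / CAA Gln — identical.
Nonsynonymous differences: 0 → same protein.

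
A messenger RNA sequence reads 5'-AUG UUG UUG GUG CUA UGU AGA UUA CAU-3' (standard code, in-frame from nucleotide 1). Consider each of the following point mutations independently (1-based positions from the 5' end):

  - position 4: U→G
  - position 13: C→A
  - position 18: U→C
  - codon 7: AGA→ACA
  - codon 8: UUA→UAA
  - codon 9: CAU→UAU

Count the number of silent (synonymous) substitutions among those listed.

Codon 2: UUG (Leu) → GUG (Val) — missense.
Codon 5: CUA (Leu) → AUA (Ile) — missense.
Codon 6: UGU (Cys) → UGC (Cys) — synonymous.
Codon 7: AGA (Arg) → ACA (Thr) — missense.
Codon 8: UUA (Leu) → UAA (Stop) — nonsense.
Codon 9: CAU (His) → UAU (Tyr) — missense.
Synonymous: 1 of 6.

1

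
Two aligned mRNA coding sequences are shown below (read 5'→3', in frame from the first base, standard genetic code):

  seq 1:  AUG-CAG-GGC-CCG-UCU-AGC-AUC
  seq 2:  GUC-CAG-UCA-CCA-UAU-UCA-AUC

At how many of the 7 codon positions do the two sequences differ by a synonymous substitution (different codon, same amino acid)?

Codon 1: AUG Met / GUC Val — nonsynonymous.
Codon 2: CAG Gln / CAG Gln — identical.
Codon 3: GGC Gly / UCA Ser — nonsynonymous.
Codon 4: CCG Pro / CCA Pro — synonymous.
Codon 5: UCU Ser / UAU Tyr — nonsynonymous.
Codon 6: AGC Ser / UCA Ser — synonymous.
Codon 7: AUC Ile / AUC Ile — identical.
Synonymous differences: 2.

2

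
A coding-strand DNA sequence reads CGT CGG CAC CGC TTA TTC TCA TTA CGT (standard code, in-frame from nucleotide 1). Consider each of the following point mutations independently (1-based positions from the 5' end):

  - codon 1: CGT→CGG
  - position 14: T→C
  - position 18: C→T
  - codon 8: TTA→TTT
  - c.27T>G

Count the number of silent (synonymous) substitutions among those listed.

Codon 1: CGT (Arg) → CGG (Arg) — synonymous.
Codon 5: TTA (Leu) → TCA (Ser) — missense.
Codon 6: TTC (Phe) → TTT (Phe) — synonymous.
Codon 8: TTA (Leu) → TTT (Phe) — missense.
Codon 9: CGT (Arg) → CGG (Arg) — synonymous.
Synonymous: 3 of 5.

3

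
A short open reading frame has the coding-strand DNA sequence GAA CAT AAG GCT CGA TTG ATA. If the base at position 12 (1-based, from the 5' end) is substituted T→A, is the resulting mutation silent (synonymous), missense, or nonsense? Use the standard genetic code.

Position 12 falls in codon 4: GCT → Ala.
After the substitution the codon is GCA → Ala.
Both encode Ala, so the change is synonymous.

silent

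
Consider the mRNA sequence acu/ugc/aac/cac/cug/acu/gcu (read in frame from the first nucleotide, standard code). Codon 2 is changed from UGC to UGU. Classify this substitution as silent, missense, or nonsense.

silent

Position 6 falls in codon 2: UGC → Cys.
After the substitution the codon is UGU → Cys.
Both encode Cys, so the change is synonymous.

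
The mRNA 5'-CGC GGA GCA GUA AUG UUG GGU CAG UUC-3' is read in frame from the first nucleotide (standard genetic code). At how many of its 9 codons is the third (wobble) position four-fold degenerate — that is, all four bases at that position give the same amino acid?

Codon 1 CGC (Arg): third position 4-fold.
Codon 2 GGA (Gly): third position 4-fold.
Codon 3 GCA (Ala): third position 4-fold.
Codon 4 GUA (Val): third position 4-fold.
Codon 5 AUG (Met): third position 1-fold.
Codon 6 UUG (Leu): third position 2-fold.
Codon 7 GGU (Gly): third position 4-fold.
Codon 8 CAG (Gln): third position 2-fold.
Codon 9 UUC (Phe): third position 2-fold.
Four-fold degenerate third positions: 5.

5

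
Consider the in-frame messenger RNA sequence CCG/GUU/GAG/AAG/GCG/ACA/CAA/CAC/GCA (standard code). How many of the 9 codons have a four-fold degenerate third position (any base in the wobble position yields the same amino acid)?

Codon 1 CCG (Pro): third position 4-fold.
Codon 2 GUU (Val): third position 4-fold.
Codon 3 GAG (Glu): third position 2-fold.
Codon 4 AAG (Lys): third position 2-fold.
Codon 5 GCG (Ala): third position 4-fold.
Codon 6 ACA (Thr): third position 4-fold.
Codon 7 CAA (Gln): third position 2-fold.
Codon 8 CAC (His): third position 2-fold.
Codon 9 GCA (Ala): third position 4-fold.
Four-fold degenerate third positions: 5.

5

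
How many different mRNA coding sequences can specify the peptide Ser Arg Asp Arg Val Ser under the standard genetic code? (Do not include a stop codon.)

10368

Ser: 6 codons.
Arg: 6 codons.
Asp: 2 codons.
Arg: 6 codons.
Val: 4 codons.
Ser: 6 codons.
6 × 6 × 2 × 6 × 4 × 6 = 10368.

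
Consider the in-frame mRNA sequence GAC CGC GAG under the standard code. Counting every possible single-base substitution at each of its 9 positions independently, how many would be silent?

5

Codon 1 (GAC, Asp): 1 synonymous substitution.
Codon 2 (CGC, Arg): 3 synonymous substitutions.
Codon 3 (GAG, Glu): 1 synonymous substitution.
Total: 1 + 3 + 1 = 5.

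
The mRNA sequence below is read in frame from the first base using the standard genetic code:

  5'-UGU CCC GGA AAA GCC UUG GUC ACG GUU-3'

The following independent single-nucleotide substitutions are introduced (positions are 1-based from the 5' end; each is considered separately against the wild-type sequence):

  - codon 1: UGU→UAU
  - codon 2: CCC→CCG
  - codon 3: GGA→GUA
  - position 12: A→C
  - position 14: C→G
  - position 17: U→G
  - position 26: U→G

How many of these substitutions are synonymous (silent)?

Codon 1: UGU (Cys) → UAU (Tyr) — missense.
Codon 2: CCC (Pro) → CCG (Pro) — synonymous.
Codon 3: GGA (Gly) → GUA (Val) — missense.
Codon 4: AAA (Lys) → AAC (Asn) — missense.
Codon 5: GCC (Ala) → GGC (Gly) — missense.
Codon 6: UUG (Leu) → UGG (Trp) — missense.
Codon 9: GUU (Val) → GGU (Gly) — missense.
Synonymous: 1 of 7.

1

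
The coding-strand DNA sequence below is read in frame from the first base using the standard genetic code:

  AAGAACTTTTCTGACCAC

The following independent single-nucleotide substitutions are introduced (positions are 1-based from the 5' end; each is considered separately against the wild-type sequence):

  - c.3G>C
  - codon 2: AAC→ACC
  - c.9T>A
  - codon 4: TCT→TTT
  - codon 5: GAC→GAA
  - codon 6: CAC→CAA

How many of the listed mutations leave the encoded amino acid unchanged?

Codon 1: AAG (Lys) → AAC (Asn) — missense.
Codon 2: AAC (Asn) → ACC (Thr) — missense.
Codon 3: TTT (Phe) → TTA (Leu) — missense.
Codon 4: TCT (Ser) → TTT (Phe) — missense.
Codon 5: GAC (Asp) → GAA (Glu) — missense.
Codon 6: CAC (His) → CAA (Gln) — missense.
Synonymous: 0 of 6.

0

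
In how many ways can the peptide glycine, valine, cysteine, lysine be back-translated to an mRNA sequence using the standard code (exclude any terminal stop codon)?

Gly: 4 codons.
Val: 4 codons.
Cys: 2 codons.
Lys: 2 codons.
4 × 4 × 2 × 2 = 64.

64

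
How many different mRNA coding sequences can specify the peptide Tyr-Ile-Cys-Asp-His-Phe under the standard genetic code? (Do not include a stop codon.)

96

Tyr: 2 codons.
Ile: 3 codons.
Cys: 2 codons.
Asp: 2 codons.
His: 2 codons.
Phe: 2 codons.
2 × 3 × 2 × 2 × 2 × 2 = 96.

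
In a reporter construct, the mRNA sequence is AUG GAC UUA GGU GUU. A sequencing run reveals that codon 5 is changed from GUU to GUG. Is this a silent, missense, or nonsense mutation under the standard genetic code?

silent

Position 15 falls in codon 5: GUU → Val.
After the substitution the codon is GUG → Val.
Both encode Val, so the change is synonymous.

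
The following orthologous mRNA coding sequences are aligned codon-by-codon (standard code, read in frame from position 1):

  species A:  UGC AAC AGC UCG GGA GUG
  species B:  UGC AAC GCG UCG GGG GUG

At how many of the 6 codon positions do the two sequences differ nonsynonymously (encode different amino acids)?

Codon 1: UGC Cys / UGC Cys — identical.
Codon 2: AAC Asn / AAC Asn — identical.
Codon 3: AGC Ser / GCG Ala — nonsynonymous.
Codon 4: UCG Ser / UCG Ser — identical.
Codon 5: GGA Gly / GGG Gly — synonymous.
Codon 6: GUG Val / GUG Val — identical.
Nonsynonymous differences: 1.

1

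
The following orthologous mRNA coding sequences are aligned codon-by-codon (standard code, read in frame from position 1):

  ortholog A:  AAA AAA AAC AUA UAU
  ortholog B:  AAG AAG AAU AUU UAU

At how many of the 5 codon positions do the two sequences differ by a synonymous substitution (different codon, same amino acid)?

Codon 1: AAA Lys / AAG Lys — synonymous.
Codon 2: AAA Lys / AAG Lys — synonymous.
Codon 3: AAC Asn / AAU Asn — synonymous.
Codon 4: AUA Ile / AUU Ile — synonymous.
Codon 5: UAU Tyr / UAU Tyr — identical.
Synonymous differences: 4.

4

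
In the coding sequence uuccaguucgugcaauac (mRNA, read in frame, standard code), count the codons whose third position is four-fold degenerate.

Codon 1 UUC (Phe): third position 2-fold.
Codon 2 CAG (Gln): third position 2-fold.
Codon 3 UUC (Phe): third position 2-fold.
Codon 4 GUG (Val): third position 4-fold.
Codon 5 CAA (Gln): third position 2-fold.
Codon 6 UAC (Tyr): third position 2-fold.
Four-fold degenerate third positions: 1.

1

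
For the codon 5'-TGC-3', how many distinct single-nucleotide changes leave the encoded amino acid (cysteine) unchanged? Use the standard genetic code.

1

Position 1: none → 0 synonymous.
Position 2: none → 0 synonymous.
Position 3: TGT → 1 synonymous.
Total: 0 + 0 + 1 = 1.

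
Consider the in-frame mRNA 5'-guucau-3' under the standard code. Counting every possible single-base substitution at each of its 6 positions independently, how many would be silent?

Codon 1 (GUU, Val): 3 synonymous substitutions.
Codon 2 (CAU, His): 1 synonymous substitution.
Total: 3 + 1 = 4.

4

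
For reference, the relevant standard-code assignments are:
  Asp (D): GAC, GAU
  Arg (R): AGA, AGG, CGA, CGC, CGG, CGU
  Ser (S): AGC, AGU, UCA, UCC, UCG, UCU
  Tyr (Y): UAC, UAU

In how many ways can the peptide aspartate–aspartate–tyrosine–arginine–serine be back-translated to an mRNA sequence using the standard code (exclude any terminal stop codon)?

Asp: 2 codons.
Asp: 2 codons.
Tyr: 2 codons.
Arg: 6 codons.
Ser: 6 codons.
2 × 2 × 2 × 6 × 6 = 288.

288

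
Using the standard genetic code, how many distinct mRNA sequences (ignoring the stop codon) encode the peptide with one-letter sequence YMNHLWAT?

768

Tyr: 2 codons.
Met: 1 codon.
Asn: 2 codons.
His: 2 codons.
Leu: 6 codons.
Trp: 1 codon.
Ala: 4 codons.
Thr: 4 codons.
2 × 1 × 2 × 2 × 6 × 1 × 4 × 4 = 768.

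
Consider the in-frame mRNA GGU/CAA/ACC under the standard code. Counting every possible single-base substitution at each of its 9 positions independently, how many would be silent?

Codon 1 (GGU, Gly): 3 synonymous substitutions.
Codon 2 (CAA, Gln): 1 synonymous substitution.
Codon 3 (ACC, Thr): 3 synonymous substitutions.
Total: 3 + 1 + 3 = 7.

7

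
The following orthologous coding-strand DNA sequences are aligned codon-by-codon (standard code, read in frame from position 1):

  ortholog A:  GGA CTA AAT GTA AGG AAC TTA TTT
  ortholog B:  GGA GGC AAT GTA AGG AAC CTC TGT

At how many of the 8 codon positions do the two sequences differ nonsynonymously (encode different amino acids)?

Codon 1: GGA Gly / GGA Gly — identical.
Codon 2: CTA Leu / GGC Gly — nonsynonymous.
Codon 3: AAT Asn / AAT Asn — identical.
Codon 4: GTA Val / GTA Val — identical.
Codon 5: AGG Arg / AGG Arg — identical.
Codon 6: AAC Asn / AAC Asn — identical.
Codon 7: TTA Leu / CTC Leu — synonymous.
Codon 8: TTT Phe / TGT Cys — nonsynonymous.
Nonsynonymous differences: 2.

2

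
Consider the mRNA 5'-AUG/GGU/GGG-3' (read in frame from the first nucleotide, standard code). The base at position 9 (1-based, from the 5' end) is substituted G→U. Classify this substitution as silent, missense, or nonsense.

silent

Position 9 falls in codon 3: GGG → Gly.
After the substitution the codon is GGU → Gly.
Both encode Gly, so the change is synonymous.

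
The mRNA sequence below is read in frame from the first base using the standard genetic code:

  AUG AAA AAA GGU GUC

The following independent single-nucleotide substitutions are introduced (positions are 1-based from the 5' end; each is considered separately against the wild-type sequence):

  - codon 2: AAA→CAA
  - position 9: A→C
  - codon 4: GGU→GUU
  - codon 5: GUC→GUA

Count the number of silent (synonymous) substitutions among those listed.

Codon 2: AAA (Lys) → CAA (Gln) — missense.
Codon 3: AAA (Lys) → AAC (Asn) — missense.
Codon 4: GGU (Gly) → GUU (Val) — missense.
Codon 5: GUC (Val) → GUA (Val) — synonymous.
Synonymous: 1 of 4.

1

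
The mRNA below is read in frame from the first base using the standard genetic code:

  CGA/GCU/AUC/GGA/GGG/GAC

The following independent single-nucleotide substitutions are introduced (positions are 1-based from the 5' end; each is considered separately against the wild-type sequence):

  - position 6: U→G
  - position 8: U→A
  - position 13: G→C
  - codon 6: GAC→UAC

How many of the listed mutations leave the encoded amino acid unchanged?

Codon 2: GCU (Ala) → GCG (Ala) — synonymous.
Codon 3: AUC (Ile) → AAC (Asn) — missense.
Codon 5: GGG (Gly) → CGG (Arg) — missense.
Codon 6: GAC (Asp) → UAC (Tyr) — missense.
Synonymous: 1 of 4.

1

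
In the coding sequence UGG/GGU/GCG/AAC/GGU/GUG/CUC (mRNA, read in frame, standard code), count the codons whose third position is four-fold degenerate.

Codon 1 UGG (Trp): third position 1-fold.
Codon 2 GGU (Gly): third position 4-fold.
Codon 3 GCG (Ala): third position 4-fold.
Codon 4 AAC (Asn): third position 2-fold.
Codon 5 GGU (Gly): third position 4-fold.
Codon 6 GUG (Val): third position 4-fold.
Codon 7 CUC (Leu): third position 4-fold.
Four-fold degenerate third positions: 5.

5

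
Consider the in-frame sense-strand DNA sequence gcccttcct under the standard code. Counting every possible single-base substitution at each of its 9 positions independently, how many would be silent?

Codon 1 (GCC, Ala): 3 synonymous substitutions.
Codon 2 (CTT, Leu): 3 synonymous substitutions.
Codon 3 (CCT, Pro): 3 synonymous substitutions.
Total: 3 + 3 + 3 = 9.

9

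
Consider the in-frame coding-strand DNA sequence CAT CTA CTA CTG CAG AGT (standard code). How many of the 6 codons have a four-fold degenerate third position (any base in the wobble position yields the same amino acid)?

3

Codon 1 CAT (His): third position 2-fold.
Codon 2 CTA (Leu): third position 4-fold.
Codon 3 CTA (Leu): third position 4-fold.
Codon 4 CTG (Leu): third position 4-fold.
Codon 5 CAG (Gln): third position 2-fold.
Codon 6 AGT (Ser): third position 2-fold.
Four-fold degenerate third positions: 3.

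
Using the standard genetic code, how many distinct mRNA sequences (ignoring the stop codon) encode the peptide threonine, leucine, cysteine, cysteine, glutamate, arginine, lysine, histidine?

Thr: 4 codons.
Leu: 6 codons.
Cys: 2 codons.
Cys: 2 codons.
Glu: 2 codons.
Arg: 6 codons.
Lys: 2 codons.
His: 2 codons.
4 × 6 × 2 × 2 × 2 × 6 × 2 × 2 = 4608.

4608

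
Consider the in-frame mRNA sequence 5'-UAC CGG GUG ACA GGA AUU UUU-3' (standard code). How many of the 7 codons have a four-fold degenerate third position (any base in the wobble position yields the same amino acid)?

Codon 1 UAC (Tyr): third position 2-fold.
Codon 2 CGG (Arg): third position 4-fold.
Codon 3 GUG (Val): third position 4-fold.
Codon 4 ACA (Thr): third position 4-fold.
Codon 5 GGA (Gly): third position 4-fold.
Codon 6 AUU (Ile): third position 3-fold.
Codon 7 UUU (Phe): third position 2-fold.
Four-fold degenerate third positions: 4.

4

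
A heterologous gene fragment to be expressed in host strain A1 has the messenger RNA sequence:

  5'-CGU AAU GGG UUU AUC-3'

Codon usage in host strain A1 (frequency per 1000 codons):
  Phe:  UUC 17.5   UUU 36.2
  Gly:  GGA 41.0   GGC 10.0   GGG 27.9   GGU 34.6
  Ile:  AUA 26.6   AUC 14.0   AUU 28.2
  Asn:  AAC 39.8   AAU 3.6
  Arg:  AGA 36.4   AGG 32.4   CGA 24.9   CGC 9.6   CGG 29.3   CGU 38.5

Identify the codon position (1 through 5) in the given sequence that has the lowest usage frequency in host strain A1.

2

Codon 1 CGU (Arg): 38.5 per 1000.
Codon 2 AAU (Asn): 3.6 per 1000.
Codon 3 GGG (Gly): 27.9 per 1000.
Codon 4 UUU (Phe): 36.2 per 1000.
Codon 5 AUC (Ile): 14.0 per 1000.
Lowest frequency is 3.6 at codon 2.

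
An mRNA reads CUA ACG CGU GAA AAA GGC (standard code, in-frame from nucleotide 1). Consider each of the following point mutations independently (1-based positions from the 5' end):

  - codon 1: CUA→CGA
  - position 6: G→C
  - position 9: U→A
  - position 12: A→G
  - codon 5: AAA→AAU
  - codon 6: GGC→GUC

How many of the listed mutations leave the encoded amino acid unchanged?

Codon 1: CUA (Leu) → CGA (Arg) — missense.
Codon 2: ACG (Thr) → ACC (Thr) — synonymous.
Codon 3: CGU (Arg) → CGA (Arg) — synonymous.
Codon 4: GAA (Glu) → GAG (Glu) — synonymous.
Codon 5: AAA (Lys) → AAU (Asn) — missense.
Codon 6: GGC (Gly) → GUC (Val) — missense.
Synonymous: 3 of 6.

3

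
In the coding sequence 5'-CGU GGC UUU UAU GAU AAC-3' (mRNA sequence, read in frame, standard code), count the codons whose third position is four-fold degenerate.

2

Codon 1 CGU (Arg): third position 4-fold.
Codon 2 GGC (Gly): third position 4-fold.
Codon 3 UUU (Phe): third position 2-fold.
Codon 4 UAU (Tyr): third position 2-fold.
Codon 5 GAU (Asp): third position 2-fold.
Codon 6 AAC (Asn): third position 2-fold.
Four-fold degenerate third positions: 2.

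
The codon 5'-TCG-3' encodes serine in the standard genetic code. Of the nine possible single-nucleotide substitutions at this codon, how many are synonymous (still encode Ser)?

Position 1: none → 0 synonymous.
Position 2: none → 0 synonymous.
Position 3: TCT, TCC, TCA → 3 synonymous.
Total: 0 + 0 + 3 = 3.

3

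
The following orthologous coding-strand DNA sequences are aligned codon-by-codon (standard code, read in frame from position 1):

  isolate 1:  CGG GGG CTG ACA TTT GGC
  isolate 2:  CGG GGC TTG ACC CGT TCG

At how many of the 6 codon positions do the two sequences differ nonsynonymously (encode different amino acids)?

2

Codon 1: CGG Arg / CGG Arg — identical.
Codon 2: GGG Gly / GGC Gly — synonymous.
Codon 3: CTG Leu / TTG Leu — synonymous.
Codon 4: ACA Thr / ACC Thr — synonymous.
Codon 5: TTT Phe / CGT Arg — nonsynonymous.
Codon 6: GGC Gly / TCG Ser — nonsynonymous.
Nonsynonymous differences: 2.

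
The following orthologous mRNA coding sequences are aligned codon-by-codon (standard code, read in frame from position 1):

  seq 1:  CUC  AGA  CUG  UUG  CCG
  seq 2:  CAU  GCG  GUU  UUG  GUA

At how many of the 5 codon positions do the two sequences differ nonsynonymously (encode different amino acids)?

4

Codon 1: CUC Leu / CAU His — nonsynonymous.
Codon 2: AGA Arg / GCG Ala — nonsynonymous.
Codon 3: CUG Leu / GUU Val — nonsynonymous.
Codon 4: UUG Leu / UUG Leu — identical.
Codon 5: CCG Pro / GUA Val — nonsynonymous.
Nonsynonymous differences: 4.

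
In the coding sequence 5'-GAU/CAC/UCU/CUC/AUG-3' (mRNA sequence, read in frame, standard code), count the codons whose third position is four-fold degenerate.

2

Codon 1 GAU (Asp): third position 2-fold.
Codon 2 CAC (His): third position 2-fold.
Codon 3 UCU (Ser): third position 4-fold.
Codon 4 CUC (Leu): third position 4-fold.
Codon 5 AUG (Met): third position 1-fold.
Four-fold degenerate third positions: 2.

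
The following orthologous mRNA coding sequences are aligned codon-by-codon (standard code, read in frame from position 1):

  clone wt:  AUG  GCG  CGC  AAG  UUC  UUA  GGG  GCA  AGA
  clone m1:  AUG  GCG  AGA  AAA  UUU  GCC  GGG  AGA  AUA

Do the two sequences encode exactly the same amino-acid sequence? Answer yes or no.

Codon 1: AUG Met / AUG Met — identical.
Codon 2: GCG Ala / GCG Ala — identical.
Codon 3: CGC Arg / AGA Arg — synonymous.
Codon 4: AAG Lys / AAA Lys — synonymous.
Codon 5: UUC Phe / UUU Phe — synonymous.
Codon 6: UUA Leu / GCC Ala — nonsynonymous.
Codon 7: GGG Gly / GGG Gly — identical.
Codon 8: GCA Ala / AGA Arg — nonsynonymous.
Codon 9: AGA Arg / AUA Ile — nonsynonymous.
Nonsynonymous differences: 3 → different protein.

no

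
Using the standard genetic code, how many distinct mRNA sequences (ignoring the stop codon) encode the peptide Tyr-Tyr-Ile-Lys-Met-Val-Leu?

Tyr: 2 codons.
Tyr: 2 codons.
Ile: 3 codons.
Lys: 2 codons.
Met: 1 codon.
Val: 4 codons.
Leu: 6 codons.
2 × 2 × 3 × 2 × 1 × 4 × 6 = 576.

576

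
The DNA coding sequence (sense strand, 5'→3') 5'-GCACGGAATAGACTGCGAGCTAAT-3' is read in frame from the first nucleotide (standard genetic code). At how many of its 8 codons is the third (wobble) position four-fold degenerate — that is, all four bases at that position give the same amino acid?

5

Codon 1 GCA (Ala): third position 4-fold.
Codon 2 CGG (Arg): third position 4-fold.
Codon 3 AAT (Asn): third position 2-fold.
Codon 4 AGA (Arg): third position 2-fold.
Codon 5 CTG (Leu): third position 4-fold.
Codon 6 CGA (Arg): third position 4-fold.
Codon 7 GCT (Ala): third position 4-fold.
Codon 8 AAT (Asn): third position 2-fold.
Four-fold degenerate third positions: 5.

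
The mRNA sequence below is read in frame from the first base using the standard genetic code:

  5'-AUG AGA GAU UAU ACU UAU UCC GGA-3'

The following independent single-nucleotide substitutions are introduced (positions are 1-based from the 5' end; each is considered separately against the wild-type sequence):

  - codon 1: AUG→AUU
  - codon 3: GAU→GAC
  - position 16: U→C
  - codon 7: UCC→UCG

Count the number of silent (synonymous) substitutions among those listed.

Codon 1: AUG (Met) → AUU (Ile) — missense.
Codon 3: GAU (Asp) → GAC (Asp) — synonymous.
Codon 6: UAU (Tyr) → CAU (His) — missense.
Codon 7: UCC (Ser) → UCG (Ser) — synonymous.
Synonymous: 2 of 4.

2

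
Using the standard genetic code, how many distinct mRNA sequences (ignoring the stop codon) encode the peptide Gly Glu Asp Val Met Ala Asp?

512

Gly: 4 codons.
Glu: 2 codons.
Asp: 2 codons.
Val: 4 codons.
Met: 1 codon.
Ala: 4 codons.
Asp: 2 codons.
4 × 2 × 2 × 4 × 1 × 4 × 2 = 512.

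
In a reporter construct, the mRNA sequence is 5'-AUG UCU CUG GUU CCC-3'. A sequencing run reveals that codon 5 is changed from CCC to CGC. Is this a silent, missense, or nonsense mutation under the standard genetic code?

missense

Position 14 falls in codon 5: CCC → Pro.
After the substitution the codon is CGC → Arg.
Pro ≠ Arg, so this is a missense mutation.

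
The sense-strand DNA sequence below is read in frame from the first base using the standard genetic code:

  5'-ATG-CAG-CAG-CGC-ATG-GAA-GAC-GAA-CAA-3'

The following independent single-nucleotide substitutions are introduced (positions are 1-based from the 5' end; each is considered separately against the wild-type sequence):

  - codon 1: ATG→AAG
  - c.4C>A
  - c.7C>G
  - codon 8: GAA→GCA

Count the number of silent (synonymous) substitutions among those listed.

0

Codon 1: ATG (Met) → AAG (Lys) — missense.
Codon 2: CAG (Gln) → AAG (Lys) — missense.
Codon 3: CAG (Gln) → GAG (Glu) — missense.
Codon 8: GAA (Glu) → GCA (Ala) — missense.
Synonymous: 0 of 4.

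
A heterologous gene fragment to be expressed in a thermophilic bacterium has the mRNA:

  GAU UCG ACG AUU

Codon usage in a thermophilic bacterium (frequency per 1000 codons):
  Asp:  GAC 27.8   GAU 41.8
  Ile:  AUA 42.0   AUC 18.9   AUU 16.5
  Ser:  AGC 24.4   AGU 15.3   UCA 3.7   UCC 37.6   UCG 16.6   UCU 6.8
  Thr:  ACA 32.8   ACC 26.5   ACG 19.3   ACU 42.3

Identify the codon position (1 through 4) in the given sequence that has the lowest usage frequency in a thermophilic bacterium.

Codon 1 GAU (Asp): 41.8 per 1000.
Codon 2 UCG (Ser): 16.6 per 1000.
Codon 3 ACG (Thr): 19.3 per 1000.
Codon 4 AUU (Ile): 16.5 per 1000.
Lowest frequency is 16.5 at codon 4.

4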